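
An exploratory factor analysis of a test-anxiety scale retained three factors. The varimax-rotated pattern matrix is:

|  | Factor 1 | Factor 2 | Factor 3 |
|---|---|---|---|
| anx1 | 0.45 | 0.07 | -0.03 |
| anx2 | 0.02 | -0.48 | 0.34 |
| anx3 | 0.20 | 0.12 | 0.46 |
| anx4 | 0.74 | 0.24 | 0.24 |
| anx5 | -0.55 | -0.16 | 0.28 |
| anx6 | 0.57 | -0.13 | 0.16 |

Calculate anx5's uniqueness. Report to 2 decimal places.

0.59

h² = (-0.55)² + (-0.16)² + 0.28² = 0.3025 + 0.0256 + 0.0784 = 0.4065
Uniqueness u² = 1 − h² = 1 − 0.4065 = 0.5935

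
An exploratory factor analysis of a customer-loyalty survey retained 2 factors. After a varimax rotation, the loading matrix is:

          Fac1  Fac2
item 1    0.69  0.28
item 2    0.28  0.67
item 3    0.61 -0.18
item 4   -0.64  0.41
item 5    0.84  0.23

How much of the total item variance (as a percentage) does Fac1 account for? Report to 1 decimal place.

SS loadings for Fac1 = 0.69² + 0.28² + 0.61² + (-0.64)² + 0.84² = 2.0418
With 5 standardized items, total variance = 5. Proportion = 2.0418/5 = 0.4084 → 40.84%.

40.8%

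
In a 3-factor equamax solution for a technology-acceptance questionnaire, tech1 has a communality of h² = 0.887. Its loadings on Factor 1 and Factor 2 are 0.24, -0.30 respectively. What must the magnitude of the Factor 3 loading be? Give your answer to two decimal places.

Under orthogonal rotation h² = Σλ², so λ_Factor 3² = h² − (0.1476) = 0.887 − 0.1476 = 0.7394.
|λ| = √0.7394 = 0.8599.

0.86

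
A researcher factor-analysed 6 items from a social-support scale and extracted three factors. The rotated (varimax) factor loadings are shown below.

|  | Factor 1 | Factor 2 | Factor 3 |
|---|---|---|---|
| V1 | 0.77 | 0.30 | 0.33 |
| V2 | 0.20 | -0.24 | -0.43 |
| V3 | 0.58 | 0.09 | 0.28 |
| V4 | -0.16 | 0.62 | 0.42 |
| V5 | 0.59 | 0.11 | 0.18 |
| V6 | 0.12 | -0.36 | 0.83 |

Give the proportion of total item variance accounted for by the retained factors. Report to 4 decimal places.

Communalities: 0.7918, 0.2825, 0.4229, 0.5864, 0.3926, 0.8329; Σh² = 3.3091.
Total variance with 6 standardized items is 6, so the solution explains 3.3091/6 = 0.5515.

0.5515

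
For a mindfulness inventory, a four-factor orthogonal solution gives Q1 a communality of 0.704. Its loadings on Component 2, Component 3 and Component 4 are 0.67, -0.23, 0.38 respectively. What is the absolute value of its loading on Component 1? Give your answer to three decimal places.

Under orthogonal rotation h² = Σλ², so λ_Component 1² = h² − (0.6462) = 0.704 − 0.6462 = 0.0578.
|λ| = √0.0578 = 0.2404.

0.240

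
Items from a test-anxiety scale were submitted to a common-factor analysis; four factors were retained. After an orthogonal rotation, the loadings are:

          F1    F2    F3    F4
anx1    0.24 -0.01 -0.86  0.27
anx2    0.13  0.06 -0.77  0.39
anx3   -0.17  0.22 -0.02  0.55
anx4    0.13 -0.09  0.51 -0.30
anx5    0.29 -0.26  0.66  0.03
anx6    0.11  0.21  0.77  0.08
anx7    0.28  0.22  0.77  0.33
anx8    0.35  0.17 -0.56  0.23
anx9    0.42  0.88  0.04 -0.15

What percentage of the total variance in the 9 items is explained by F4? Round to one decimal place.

9.0%

SS loadings for F4 = 0.27² + 0.39² + 0.55² + (-0.30)² + 0.03² + 0.08² + 0.33² + 0.23² + (-0.15)² = 0.8091
With 9 standardized items, total variance = 9. Proportion = 0.8091/9 = 0.0899 → 8.99%.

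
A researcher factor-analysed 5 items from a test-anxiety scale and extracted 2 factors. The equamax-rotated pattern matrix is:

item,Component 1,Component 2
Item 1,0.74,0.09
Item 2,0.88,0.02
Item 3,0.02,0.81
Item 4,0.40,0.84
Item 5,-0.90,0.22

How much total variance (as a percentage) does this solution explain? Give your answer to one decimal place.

Communalities: 0.5557, 0.7748, 0.6565, 0.8656, 0.8584; Σh² = 3.7110.
Total variance with 5 standardized items is 5, so the solution explains 3.7110/5 = 0.7422 = 74.22%.

74.2%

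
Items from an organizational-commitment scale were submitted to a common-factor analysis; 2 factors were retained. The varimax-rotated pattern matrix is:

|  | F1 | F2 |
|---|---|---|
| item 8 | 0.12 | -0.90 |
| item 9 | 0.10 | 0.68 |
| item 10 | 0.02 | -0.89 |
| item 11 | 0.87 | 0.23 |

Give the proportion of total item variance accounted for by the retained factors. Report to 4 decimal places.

SS loadings by factor: 0.7817, 2.1174; total = 2.8991.
Total variance with 4 standardized items is 4, so the solution explains 2.8991/4 = 0.7248.

0.7248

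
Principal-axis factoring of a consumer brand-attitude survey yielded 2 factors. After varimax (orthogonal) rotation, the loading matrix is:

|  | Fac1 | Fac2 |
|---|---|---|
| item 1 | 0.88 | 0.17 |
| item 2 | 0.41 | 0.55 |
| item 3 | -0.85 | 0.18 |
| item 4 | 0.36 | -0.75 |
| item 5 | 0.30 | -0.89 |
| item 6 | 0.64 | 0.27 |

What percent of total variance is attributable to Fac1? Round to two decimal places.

38.24%

SS loadings for Fac1 = 0.88² + 0.41² + (-0.85)² + 0.36² + 0.30² + 0.64² = 2.2942
With 6 standardized items, total variance = 6. Proportion = 2.2942/6 = 0.3824 → 38.24%.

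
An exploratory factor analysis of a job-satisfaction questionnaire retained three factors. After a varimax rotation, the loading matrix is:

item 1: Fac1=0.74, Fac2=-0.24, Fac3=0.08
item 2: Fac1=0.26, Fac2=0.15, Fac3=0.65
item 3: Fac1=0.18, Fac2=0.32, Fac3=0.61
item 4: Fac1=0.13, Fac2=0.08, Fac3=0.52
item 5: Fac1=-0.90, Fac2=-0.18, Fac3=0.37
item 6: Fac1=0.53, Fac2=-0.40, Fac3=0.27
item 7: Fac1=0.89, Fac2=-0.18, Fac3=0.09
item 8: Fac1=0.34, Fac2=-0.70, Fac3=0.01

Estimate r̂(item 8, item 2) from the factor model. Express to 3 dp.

-0.010

r̂ = Σ λ_i·λ_j across factors = (0.34)(0.26) + (-0.70)(0.15) + (0.01)(0.65)
  = +0.0884 -0.1050 +0.0065 = -0.0101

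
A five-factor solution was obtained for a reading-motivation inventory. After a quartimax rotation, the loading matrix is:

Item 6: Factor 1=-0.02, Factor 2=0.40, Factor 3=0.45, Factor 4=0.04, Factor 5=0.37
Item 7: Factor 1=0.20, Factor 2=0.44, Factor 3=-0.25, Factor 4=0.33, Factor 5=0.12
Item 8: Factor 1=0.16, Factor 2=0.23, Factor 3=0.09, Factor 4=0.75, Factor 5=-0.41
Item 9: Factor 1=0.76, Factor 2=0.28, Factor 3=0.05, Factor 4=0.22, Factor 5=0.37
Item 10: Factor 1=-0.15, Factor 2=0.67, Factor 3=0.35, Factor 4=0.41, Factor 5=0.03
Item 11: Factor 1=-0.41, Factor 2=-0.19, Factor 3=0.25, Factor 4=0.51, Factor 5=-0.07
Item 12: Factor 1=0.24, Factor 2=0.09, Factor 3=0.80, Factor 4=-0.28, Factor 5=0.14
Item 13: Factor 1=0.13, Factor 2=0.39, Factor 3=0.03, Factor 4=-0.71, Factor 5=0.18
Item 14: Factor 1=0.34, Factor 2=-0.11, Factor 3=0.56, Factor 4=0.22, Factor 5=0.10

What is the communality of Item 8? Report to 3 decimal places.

0.817

h² = 0.16² + 0.23² + 0.09² + 0.75² + (-0.41)² = 0.0256 + 0.0529 + 0.0081 + 0.5625 + 0.1681 = 0.8172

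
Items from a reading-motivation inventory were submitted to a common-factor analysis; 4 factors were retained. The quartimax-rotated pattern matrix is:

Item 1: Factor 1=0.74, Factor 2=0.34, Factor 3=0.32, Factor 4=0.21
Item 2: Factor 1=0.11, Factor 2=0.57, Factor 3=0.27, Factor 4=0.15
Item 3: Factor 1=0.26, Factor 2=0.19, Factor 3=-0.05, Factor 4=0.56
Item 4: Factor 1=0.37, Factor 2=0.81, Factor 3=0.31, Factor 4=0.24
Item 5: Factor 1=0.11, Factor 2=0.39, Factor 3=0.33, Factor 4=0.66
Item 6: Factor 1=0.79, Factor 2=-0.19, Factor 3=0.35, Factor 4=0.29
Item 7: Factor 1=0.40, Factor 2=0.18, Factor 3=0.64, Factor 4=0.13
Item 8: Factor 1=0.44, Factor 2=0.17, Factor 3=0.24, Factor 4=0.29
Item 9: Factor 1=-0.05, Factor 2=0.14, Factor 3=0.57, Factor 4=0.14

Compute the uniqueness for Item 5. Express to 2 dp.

h² = 0.11² + 0.39² + 0.33² + 0.66² = 0.0121 + 0.1521 + 0.1089 + 0.4356 = 0.7087
Uniqueness u² = 1 − h² = 1 − 0.7087 = 0.2913

0.29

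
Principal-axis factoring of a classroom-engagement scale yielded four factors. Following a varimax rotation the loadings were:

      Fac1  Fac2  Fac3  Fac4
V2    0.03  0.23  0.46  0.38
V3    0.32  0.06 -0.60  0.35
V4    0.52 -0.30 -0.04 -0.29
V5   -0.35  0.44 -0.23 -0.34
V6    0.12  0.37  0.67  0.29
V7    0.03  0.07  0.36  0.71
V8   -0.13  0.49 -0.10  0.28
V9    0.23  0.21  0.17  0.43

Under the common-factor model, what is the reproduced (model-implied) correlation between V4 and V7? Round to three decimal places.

r̂ = Σ λ_i·λ_j across factors = (0.52)(0.03) + (-0.30)(0.07) + (-0.04)(0.36) + (-0.29)(0.71)
  = +0.0156 -0.0210 -0.0144 -0.2059 = -0.2257

-0.226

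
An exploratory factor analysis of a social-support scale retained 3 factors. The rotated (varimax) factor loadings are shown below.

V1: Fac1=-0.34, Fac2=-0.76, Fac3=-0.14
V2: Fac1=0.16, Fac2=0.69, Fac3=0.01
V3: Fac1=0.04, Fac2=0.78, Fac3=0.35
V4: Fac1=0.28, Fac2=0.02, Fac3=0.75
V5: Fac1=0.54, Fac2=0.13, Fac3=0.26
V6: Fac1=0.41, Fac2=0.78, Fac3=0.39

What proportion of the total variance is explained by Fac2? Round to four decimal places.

0.3813

SS loadings for Fac2 = (-0.76)² + 0.69² + 0.78² + 0.02² + 0.13² + 0.78² = 2.2878
Proportion of variance = 2.2878 / 6 = 0.3813.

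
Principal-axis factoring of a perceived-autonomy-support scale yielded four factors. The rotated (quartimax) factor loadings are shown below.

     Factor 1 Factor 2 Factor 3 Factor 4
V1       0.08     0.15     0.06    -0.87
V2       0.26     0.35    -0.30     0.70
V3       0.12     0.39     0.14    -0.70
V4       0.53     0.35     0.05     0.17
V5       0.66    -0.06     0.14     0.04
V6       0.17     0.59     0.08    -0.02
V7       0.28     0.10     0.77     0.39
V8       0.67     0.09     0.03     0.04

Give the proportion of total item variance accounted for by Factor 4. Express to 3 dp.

0.240

SS loadings for Factor 4 = (-0.87)² + 0.70² + (-0.70)² + 0.17² + 0.04² + (-0.02)² + 0.39² + 0.04² = 1.9215
Proportion of variance = 1.9215 / 8 = 0.2402.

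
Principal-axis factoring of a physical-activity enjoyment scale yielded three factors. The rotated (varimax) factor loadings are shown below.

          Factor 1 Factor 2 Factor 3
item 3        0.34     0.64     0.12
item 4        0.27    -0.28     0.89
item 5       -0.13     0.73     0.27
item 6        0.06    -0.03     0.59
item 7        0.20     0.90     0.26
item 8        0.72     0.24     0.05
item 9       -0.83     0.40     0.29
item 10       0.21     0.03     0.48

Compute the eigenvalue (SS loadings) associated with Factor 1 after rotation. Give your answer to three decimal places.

1.500

SS loadings for Factor 1 = 0.34² + 0.27² + (-0.13)² + 0.06² + 0.20² + 0.72² + (-0.83)² + 0.21² = 0.1156 + 0.0729 + 0.0169 + 0.0036 + 0.0400 + 0.5184 + 0.6889 + 0.0441 = 1.5004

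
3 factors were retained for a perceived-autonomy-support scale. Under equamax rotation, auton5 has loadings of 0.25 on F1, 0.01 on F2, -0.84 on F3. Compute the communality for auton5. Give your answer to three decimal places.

0.768

h² = 0.25² + 0.01² + (-0.84)² = 0.0625 + 0.0001 + 0.7056 = 0.7682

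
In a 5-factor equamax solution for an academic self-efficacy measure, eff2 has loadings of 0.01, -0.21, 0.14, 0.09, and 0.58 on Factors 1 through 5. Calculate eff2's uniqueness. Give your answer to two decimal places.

h² = 0.01² + (-0.21)² + 0.14² + 0.09² + 0.58² = 0.0001 + 0.0441 + 0.0196 + 0.0081 + 0.3364 = 0.4083
Uniqueness u² = 1 − h² = 1 − 0.4083 = 0.5917

0.59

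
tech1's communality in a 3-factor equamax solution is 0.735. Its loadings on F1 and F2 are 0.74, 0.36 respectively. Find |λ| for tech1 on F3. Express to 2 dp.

0.24

Under orthogonal rotation h² = Σλ², so λ_F3² = h² − (0.6772) = 0.735 − 0.6772 = 0.0578.
|λ| = √0.0578 = 0.2404.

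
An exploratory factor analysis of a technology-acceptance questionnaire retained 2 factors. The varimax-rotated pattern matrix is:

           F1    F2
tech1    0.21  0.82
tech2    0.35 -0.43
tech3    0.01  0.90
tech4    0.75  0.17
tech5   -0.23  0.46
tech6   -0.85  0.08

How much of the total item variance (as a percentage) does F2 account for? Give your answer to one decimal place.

31.9%

SS loadings for F2 = 0.82² + (-0.43)² + 0.90² + 0.17² + 0.46² + 0.08² = 1.9142
With 6 standardized items, total variance = 6. Proportion = 1.9142/6 = 0.3190 → 31.90%.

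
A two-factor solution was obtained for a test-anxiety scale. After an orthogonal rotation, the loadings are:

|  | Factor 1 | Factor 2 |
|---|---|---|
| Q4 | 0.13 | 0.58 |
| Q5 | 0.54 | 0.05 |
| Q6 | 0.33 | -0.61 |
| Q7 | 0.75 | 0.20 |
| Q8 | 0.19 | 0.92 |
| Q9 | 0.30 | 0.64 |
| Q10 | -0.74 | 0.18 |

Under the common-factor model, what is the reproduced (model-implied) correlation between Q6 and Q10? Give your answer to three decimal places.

r̂ = Σ λ_i·λ_j across factors = (0.33)(-0.74) + (-0.61)(0.18)
  = -0.2442 -0.1098 = -0.3540

-0.354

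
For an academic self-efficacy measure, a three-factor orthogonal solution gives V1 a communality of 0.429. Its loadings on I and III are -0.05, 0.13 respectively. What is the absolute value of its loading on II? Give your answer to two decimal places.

Under orthogonal rotation h² = Σλ², so λ_II² = h² − (0.0194) = 0.429 − 0.0194 = 0.4096.
|λ| = √0.4096 = 0.6400.

0.64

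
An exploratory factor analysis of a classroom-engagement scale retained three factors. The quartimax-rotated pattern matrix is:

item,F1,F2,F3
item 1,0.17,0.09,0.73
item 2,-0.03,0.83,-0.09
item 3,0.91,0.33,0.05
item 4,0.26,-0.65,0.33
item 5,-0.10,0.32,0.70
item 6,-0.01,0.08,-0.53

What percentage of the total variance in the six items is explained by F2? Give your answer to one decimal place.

22.3%

SS loadings for F2 = 0.09² + 0.83² + 0.33² + (-0.65)² + 0.32² + 0.08² = 1.3372
With 6 standardized items, total variance = 6. Proportion = 1.3372/6 = 0.2229 → 22.29%.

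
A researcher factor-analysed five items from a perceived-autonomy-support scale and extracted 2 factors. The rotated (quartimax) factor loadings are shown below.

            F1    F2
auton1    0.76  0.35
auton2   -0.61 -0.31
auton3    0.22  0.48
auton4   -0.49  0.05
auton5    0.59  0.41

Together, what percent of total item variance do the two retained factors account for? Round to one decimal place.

44.1%

SS loadings by factor: 1.5863, 0.6196; total = 2.2059.
Total variance with 5 standardized items is 5, so the solution explains 2.2059/5 = 0.4412 = 44.12%.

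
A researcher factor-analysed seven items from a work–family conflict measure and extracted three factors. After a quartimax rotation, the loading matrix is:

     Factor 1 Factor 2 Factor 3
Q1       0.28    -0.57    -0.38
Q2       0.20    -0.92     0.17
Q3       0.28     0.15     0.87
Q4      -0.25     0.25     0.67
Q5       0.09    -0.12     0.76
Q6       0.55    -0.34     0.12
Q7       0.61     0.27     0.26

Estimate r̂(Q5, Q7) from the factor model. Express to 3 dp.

0.220

r̂ = Σ λ_i·λ_j across factors = (0.09)(0.61) + (-0.12)(0.27) + (0.76)(0.26)
  = +0.0549 -0.0324 +0.1976 = 0.2201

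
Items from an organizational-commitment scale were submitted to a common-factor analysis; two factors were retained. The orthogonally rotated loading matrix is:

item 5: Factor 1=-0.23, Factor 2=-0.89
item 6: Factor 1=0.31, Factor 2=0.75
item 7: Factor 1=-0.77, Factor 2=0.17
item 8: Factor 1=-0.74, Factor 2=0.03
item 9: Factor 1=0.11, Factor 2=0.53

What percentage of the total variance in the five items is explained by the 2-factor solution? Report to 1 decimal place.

Communalities: 0.8450, 0.6586, 0.6218, 0.5485, 0.2930; Σh² = 2.9669.
Total variance with 5 standardized items is 5, so the solution explains 2.9669/5 = 0.5934 = 59.34%.

59.3%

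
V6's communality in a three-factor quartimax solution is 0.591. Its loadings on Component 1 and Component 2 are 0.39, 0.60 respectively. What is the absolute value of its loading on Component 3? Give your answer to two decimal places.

0.28

Under orthogonal rotation h² = Σλ², so λ_Component 3² = h² − (0.5121) = 0.591 − 0.5121 = 0.0789.
|λ| = √0.0789 = 0.2809.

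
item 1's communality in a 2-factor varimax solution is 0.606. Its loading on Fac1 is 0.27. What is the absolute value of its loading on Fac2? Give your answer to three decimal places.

Under orthogonal rotation h² = Σλ², so λ_Fac2² = h² − (0.0729) = 0.606 − 0.0729 = 0.5331.
|λ| = √0.5331 = 0.7301.

0.730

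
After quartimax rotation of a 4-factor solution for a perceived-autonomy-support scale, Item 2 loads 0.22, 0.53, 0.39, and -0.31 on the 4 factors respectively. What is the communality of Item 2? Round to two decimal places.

0.58

h² = 0.22² + 0.53² + 0.39² + (-0.31)² = 0.0484 + 0.2809 + 0.1521 + 0.0961 = 0.5775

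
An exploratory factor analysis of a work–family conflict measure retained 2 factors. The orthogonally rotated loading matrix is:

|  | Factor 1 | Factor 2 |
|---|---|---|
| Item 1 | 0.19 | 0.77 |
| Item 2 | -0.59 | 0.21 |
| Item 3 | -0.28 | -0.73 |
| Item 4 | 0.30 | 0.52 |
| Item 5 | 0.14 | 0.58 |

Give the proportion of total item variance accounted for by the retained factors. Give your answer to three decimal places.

0.470

SS loadings by factor: 0.5722, 1.7767; total = 2.3489.
Total variance with 5 standardized items is 5, so the solution explains 2.3489/5 = 0.4698.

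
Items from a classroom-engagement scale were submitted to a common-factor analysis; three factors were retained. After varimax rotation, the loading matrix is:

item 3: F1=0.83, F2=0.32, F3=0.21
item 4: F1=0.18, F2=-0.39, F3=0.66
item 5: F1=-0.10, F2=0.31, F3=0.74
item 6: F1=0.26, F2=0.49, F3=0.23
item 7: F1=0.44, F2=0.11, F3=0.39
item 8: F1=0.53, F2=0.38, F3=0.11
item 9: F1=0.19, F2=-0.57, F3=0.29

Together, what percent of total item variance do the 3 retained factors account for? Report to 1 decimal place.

53.0%

Communalities: 0.8354, 0.6201, 0.6537, 0.3606, 0.3578, 0.4374, 0.4451; Σh² = 3.7101.
Total variance with 7 standardized items is 7, so the solution explains 3.7101/7 = 0.5300 = 53.00%.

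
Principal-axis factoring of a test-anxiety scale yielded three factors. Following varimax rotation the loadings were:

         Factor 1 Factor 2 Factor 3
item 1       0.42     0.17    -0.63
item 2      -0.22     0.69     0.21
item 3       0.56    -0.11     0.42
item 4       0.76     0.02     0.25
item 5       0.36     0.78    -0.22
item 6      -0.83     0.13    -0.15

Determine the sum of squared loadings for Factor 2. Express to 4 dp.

SS loadings for Factor 2 = 0.17² + 0.69² + (-0.11)² + 0.02² + 0.78² + 0.13² = 0.0289 + 0.4761 + 0.0121 + 0.0004 + 0.6084 + 0.0169 = 1.1428

1.1428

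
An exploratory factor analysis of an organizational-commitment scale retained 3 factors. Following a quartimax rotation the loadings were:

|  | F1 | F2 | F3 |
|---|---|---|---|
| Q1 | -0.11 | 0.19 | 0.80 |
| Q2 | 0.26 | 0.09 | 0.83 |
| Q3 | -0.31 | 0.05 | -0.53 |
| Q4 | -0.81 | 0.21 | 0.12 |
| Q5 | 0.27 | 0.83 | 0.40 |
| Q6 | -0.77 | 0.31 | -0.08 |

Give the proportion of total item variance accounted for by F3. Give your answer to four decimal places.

SS loadings for F3 = 0.80² + 0.83² + (-0.53)² + 0.12² + 0.40² + (-0.08)² = 1.7906
Proportion of variance = 1.7906 / 6 = 0.2984.

0.2984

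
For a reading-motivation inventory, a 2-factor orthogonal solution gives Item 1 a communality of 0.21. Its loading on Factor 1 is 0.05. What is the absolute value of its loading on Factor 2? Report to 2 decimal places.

0.46

Under orthogonal rotation h² = Σλ², so λ_Factor 2² = h² − (0.0025) = 0.21 − 0.0025 = 0.2075.
|λ| = √0.2075 = 0.4555.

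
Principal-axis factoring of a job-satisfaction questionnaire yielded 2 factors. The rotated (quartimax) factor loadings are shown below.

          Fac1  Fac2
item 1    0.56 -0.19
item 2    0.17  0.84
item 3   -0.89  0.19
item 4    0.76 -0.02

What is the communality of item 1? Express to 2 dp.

0.35

h² = 0.56² + (-0.19)² = 0.3136 + 0.0361 = 0.3497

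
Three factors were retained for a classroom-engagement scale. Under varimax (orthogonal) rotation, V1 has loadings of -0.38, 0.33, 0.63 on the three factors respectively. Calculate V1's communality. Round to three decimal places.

0.650

h² = (-0.38)² + 0.33² + 0.63² = 0.1444 + 0.1089 + 0.3969 = 0.6502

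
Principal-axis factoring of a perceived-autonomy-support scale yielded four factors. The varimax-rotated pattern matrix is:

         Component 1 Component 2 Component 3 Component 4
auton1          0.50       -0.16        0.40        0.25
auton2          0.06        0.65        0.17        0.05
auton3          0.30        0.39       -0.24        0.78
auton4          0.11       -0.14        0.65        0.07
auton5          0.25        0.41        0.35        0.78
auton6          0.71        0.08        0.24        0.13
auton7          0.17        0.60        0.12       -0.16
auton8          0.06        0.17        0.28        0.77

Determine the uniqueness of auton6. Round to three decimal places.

h² = 0.71² + 0.08² + 0.24² + 0.13² = 0.5041 + 0.0064 + 0.0576 + 0.0169 = 0.5850
Uniqueness u² = 1 − h² = 1 − 0.5850 = 0.4150

0.415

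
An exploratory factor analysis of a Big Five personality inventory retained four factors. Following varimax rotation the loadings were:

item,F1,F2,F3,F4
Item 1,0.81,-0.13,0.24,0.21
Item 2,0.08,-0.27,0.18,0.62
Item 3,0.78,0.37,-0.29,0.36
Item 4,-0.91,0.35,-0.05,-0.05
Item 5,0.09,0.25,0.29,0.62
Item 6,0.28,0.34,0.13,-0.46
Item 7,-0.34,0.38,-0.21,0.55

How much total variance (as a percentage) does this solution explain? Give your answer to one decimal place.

Communalities: 0.7747, 0.4961, 0.9590, 0.9556, 0.5391, 0.4225, 0.6066; Σh² = 4.7536.
Total variance with 7 standardized items is 7, so the solution explains 4.7536/7 = 0.6791 = 67.91%.

67.9%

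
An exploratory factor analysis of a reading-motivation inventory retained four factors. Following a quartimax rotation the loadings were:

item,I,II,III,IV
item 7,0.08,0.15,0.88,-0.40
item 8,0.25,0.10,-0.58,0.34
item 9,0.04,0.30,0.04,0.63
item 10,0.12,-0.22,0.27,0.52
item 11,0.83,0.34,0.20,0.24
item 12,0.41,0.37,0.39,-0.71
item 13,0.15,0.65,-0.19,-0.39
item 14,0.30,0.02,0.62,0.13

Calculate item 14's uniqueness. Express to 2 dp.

h² = 0.30² + 0.02² + 0.62² + 0.13² = 0.0900 + 0.0004 + 0.3844 + 0.0169 = 0.4917
Uniqueness u² = 1 − h² = 1 − 0.4917 = 0.5083

0.51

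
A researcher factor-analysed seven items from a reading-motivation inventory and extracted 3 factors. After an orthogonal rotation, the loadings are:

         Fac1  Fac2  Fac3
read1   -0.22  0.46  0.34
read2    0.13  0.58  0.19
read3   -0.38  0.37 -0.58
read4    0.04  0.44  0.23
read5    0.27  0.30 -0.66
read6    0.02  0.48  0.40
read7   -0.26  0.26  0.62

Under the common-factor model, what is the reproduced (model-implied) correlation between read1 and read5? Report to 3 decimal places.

-0.146

r̂ = Σ λ_i·λ_j across factors = (-0.22)(0.27) + (0.46)(0.30) + (0.34)(-0.66)
  = -0.0594 +0.1380 -0.2244 = -0.1458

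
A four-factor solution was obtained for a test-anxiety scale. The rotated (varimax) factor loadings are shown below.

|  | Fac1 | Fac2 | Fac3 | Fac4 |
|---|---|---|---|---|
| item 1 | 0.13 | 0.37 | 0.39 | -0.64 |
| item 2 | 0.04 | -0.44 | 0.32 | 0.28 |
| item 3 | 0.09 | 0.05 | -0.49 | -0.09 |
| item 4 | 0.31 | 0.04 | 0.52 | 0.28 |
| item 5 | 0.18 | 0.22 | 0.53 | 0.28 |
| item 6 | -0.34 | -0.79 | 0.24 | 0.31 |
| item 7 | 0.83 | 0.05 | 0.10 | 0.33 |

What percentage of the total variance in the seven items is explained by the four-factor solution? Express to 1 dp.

56.3%

SS loadings by factor: 0.9596, 1.0096, 1.1135, 0.8579; total = 3.9406.
Total variance with 7 standardized items is 7, so the solution explains 3.9406/7 = 0.5629 = 56.29%.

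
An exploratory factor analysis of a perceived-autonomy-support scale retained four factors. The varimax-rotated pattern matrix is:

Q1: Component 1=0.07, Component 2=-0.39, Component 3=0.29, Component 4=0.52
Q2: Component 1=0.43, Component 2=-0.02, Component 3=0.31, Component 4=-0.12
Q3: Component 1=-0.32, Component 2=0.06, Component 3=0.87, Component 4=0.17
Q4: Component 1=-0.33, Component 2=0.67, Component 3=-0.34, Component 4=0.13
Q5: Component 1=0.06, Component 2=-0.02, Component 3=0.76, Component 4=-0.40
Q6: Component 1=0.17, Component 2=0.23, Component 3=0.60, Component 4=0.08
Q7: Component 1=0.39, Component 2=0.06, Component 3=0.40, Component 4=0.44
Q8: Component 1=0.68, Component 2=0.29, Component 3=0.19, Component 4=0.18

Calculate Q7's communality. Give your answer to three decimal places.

0.509

h² = 0.39² + 0.06² + 0.40² + 0.44² = 0.1521 + 0.0036 + 0.1600 + 0.1936 = 0.5093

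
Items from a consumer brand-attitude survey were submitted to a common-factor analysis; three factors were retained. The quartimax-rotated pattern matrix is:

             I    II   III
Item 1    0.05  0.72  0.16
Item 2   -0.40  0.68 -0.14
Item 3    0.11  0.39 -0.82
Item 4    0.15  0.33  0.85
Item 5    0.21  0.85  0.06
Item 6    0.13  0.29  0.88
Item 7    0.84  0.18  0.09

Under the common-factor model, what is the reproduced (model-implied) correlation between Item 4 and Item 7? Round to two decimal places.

r̂ = Σ λ_i·λ_j across factors = (0.15)(0.84) + (0.33)(0.18) + (0.85)(0.09)
  = +0.1260 +0.0594 +0.0765 = 0.2619

0.26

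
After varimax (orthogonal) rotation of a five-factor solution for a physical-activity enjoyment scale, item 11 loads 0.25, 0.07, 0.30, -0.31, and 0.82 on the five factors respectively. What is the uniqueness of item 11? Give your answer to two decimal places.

0.07

h² = 0.25² + 0.07² + 0.30² + (-0.31)² + 0.82² = 0.0625 + 0.0049 + 0.0900 + 0.0961 + 0.6724 = 0.9259
Uniqueness u² = 1 − h² = 1 − 0.9259 = 0.0741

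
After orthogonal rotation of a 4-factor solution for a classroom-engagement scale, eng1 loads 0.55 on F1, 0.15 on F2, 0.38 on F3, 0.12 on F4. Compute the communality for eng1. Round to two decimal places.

0.48

h² = 0.55² + 0.15² + 0.38² + 0.12² = 0.3025 + 0.0225 + 0.1444 + 0.0144 = 0.4838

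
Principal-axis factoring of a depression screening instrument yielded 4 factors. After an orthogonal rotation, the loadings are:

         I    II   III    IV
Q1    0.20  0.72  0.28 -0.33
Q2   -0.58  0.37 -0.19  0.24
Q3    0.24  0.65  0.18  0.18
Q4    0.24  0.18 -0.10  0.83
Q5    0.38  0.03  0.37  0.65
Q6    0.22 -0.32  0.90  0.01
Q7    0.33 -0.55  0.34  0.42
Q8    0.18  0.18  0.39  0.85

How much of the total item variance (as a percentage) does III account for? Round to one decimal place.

17.1%

SS loadings for III = 0.28² + (-0.19)² + 0.18² + (-0.10)² + 0.37² + 0.90² + 0.34² + 0.39² = 1.3715
With 8 standardized items, total variance = 8. Proportion = 1.3715/8 = 0.1714 → 17.14%.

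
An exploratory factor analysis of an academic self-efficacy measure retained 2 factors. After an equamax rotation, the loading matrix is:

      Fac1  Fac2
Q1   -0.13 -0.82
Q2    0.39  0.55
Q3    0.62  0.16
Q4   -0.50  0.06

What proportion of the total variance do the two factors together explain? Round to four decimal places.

0.4519

Communalities: 0.6893, 0.4546, 0.4100, 0.2536; Σh² = 1.8075.
Total variance with 4 standardized items is 4, so the solution explains 1.8075/4 = 0.4519.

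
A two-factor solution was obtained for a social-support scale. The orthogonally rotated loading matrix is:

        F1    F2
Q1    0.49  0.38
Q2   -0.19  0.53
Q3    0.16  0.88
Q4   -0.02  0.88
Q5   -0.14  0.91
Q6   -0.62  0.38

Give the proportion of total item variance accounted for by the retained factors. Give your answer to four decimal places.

0.6088

Communalities: 0.3845, 0.3170, 0.8000, 0.7748, 0.8477, 0.5288; Σh² = 3.6528.
Total variance with 6 standardized items is 6, so the solution explains 3.6528/6 = 0.6088.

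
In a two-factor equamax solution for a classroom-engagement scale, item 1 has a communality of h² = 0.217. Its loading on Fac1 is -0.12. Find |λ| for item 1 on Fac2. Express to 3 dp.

Under orthogonal rotation h² = Σλ², so λ_Fac2² = h² − (0.0144) = 0.217 − 0.0144 = 0.2026.
|λ| = √0.2026 = 0.4501.

0.450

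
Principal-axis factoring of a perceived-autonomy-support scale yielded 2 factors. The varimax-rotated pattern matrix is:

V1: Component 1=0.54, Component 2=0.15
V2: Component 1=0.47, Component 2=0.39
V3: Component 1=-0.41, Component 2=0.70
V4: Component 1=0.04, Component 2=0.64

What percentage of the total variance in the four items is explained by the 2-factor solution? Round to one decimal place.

SS loadings by factor: 0.6822, 1.0742; total = 1.7564.
Total variance with 4 standardized items is 4, so the solution explains 1.7564/4 = 0.4391 = 43.91%.

43.9%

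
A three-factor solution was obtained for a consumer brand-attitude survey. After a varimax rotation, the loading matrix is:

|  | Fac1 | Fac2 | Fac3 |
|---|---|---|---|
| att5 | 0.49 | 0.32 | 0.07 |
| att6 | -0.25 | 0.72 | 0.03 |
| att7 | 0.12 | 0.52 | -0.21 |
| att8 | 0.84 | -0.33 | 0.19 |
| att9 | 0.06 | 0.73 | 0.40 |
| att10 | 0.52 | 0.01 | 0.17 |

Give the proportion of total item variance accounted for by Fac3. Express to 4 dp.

0.0458

SS loadings for Fac3 = 0.07² + 0.03² + (-0.21)² + 0.19² + 0.40² + 0.17² = 0.2749
Proportion of variance = 0.2749 / 6 = 0.0458.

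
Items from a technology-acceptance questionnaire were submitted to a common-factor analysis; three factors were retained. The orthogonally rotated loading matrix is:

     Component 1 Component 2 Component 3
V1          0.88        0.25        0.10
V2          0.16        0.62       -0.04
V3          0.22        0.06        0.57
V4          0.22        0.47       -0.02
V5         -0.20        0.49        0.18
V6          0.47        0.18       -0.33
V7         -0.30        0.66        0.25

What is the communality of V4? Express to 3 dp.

0.270

h² = 0.22² + 0.47² + (-0.02)² = 0.0484 + 0.2209 + 0.0004 = 0.2697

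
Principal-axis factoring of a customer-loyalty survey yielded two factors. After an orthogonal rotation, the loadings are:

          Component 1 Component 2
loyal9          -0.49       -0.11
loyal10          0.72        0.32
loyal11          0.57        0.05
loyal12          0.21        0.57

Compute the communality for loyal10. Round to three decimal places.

0.621

h² = 0.72² + 0.32² = 0.5184 + 0.1024 = 0.6208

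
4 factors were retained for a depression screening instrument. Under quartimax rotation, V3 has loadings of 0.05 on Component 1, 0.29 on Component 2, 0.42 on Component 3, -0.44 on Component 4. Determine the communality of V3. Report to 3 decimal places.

h² = 0.05² + 0.29² + 0.42² + (-0.44)² = 0.0025 + 0.0841 + 0.1764 + 0.1936 = 0.4566

0.457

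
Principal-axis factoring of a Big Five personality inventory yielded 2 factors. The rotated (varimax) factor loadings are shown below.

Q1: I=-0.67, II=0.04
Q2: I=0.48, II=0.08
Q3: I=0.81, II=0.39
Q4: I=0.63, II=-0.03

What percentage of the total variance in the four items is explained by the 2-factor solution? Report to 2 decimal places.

47.33%

SS loadings by factor: 1.7323, 0.1610; total = 1.8933.
Total variance with 4 standardized items is 4, so the solution explains 1.8933/4 = 0.4733 = 47.33%.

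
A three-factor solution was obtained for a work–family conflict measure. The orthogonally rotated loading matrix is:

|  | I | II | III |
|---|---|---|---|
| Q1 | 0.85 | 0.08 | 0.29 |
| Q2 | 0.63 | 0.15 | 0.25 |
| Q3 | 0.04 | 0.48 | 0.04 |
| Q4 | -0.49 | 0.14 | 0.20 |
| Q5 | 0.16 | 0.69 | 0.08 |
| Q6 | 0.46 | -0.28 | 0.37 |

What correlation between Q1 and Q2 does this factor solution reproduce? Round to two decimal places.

0.62

r̂ = Σ λ_i·λ_j across factors = (0.85)(0.63) + (0.08)(0.15) + (0.29)(0.25)
  = +0.5355 +0.0120 +0.0725 = 0.6200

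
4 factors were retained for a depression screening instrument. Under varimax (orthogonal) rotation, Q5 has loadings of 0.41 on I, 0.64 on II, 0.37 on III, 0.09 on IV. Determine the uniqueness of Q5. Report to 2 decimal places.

0.28

h² = 0.41² + 0.64² + 0.37² + 0.09² = 0.1681 + 0.4096 + 0.1369 + 0.0081 = 0.7227
Uniqueness u² = 1 − h² = 1 − 0.7227 = 0.2773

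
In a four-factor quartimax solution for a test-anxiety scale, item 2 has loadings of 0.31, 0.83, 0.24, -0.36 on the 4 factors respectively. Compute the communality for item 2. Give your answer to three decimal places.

0.972

h² = 0.31² + 0.83² + 0.24² + (-0.36)² = 0.0961 + 0.6889 + 0.0576 + 0.1296 = 0.9722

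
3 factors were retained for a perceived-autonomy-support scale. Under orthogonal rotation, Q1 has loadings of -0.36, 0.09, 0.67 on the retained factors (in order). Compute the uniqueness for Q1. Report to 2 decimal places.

0.41

h² = (-0.36)² + 0.09² + 0.67² = 0.1296 + 0.0081 + 0.4489 = 0.5866
Uniqueness u² = 1 − h² = 1 − 0.5866 = 0.4134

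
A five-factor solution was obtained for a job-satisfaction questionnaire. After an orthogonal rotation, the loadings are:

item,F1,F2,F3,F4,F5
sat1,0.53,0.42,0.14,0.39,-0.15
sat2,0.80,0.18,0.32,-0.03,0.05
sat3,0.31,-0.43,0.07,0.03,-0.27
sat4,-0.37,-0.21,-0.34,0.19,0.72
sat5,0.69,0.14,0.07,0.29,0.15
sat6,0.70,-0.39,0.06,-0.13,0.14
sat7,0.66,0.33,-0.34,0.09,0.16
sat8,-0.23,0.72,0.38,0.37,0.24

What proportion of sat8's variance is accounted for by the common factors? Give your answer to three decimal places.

0.910

h² = (-0.23)² + 0.72² + 0.38² + 0.37² + 0.24² = 0.0529 + 0.5184 + 0.1444 + 0.1369 + 0.0576 = 0.9102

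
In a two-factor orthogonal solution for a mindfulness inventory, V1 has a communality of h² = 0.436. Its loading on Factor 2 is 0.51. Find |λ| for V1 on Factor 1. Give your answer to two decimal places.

0.42

Under orthogonal rotation h² = Σλ², so λ_Factor 1² = h² − (0.2601) = 0.436 − 0.2601 = 0.1759.
|λ| = √0.1759 = 0.4194.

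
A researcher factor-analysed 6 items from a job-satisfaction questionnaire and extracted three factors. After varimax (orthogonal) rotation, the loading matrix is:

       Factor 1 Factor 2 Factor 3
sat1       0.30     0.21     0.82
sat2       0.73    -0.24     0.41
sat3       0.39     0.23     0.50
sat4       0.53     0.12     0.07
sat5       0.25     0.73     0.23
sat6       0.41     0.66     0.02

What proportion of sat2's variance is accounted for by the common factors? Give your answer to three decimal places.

0.759

h² = 0.73² + (-0.24)² + 0.41² = 0.5329 + 0.0576 + 0.1681 = 0.7586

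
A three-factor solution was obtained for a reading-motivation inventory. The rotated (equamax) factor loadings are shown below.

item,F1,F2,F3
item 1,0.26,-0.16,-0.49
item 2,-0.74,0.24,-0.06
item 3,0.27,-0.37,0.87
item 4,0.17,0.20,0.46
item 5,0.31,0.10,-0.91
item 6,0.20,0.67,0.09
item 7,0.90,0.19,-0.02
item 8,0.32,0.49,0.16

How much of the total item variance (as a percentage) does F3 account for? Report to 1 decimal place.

SS loadings for F3 = (-0.49)² + (-0.06)² + 0.87² + 0.46² + (-0.91)² + 0.09² + (-0.02)² + 0.16² = 2.0744
With 8 standardized items, total variance = 8. Proportion = 2.0744/8 = 0.2593 → 25.93%.

25.9%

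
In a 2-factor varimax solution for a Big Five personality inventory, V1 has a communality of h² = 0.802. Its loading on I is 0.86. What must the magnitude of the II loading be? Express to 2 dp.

0.25

Under orthogonal rotation h² = Σλ², so λ_II² = h² − (0.7396) = 0.802 − 0.7396 = 0.0624.
|λ| = √0.0624 = 0.2498.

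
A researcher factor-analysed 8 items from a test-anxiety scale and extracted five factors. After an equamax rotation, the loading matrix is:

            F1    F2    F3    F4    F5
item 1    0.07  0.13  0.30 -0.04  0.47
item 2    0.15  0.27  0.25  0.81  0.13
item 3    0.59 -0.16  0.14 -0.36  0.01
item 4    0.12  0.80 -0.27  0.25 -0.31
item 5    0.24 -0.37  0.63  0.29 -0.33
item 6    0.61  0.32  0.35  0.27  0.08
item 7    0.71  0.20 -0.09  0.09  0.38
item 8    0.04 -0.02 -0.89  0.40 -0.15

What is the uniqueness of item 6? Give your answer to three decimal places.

0.324

h² = 0.61² + 0.32² + 0.35² + 0.27² + 0.08² = 0.3721 + 0.1024 + 0.1225 + 0.0729 + 0.0064 = 0.6763
Uniqueness u² = 1 − h² = 1 − 0.6763 = 0.3237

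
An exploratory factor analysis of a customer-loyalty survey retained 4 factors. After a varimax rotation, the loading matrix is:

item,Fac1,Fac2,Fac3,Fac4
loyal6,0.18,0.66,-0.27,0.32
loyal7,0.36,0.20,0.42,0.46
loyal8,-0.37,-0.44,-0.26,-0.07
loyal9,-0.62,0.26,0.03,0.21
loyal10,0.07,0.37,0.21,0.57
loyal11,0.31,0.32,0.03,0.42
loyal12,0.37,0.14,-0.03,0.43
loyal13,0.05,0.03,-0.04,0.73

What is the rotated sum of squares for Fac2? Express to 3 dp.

SS loadings for Fac2 = 0.66² + 0.20² + (-0.44)² + 0.26² + 0.37² + 0.32² + 0.14² + 0.03² = 0.4356 + 0.0400 + 0.1936 + 0.0676 + 0.1369 + 0.1024 + 0.0196 + 0.0009 = 0.9966

0.997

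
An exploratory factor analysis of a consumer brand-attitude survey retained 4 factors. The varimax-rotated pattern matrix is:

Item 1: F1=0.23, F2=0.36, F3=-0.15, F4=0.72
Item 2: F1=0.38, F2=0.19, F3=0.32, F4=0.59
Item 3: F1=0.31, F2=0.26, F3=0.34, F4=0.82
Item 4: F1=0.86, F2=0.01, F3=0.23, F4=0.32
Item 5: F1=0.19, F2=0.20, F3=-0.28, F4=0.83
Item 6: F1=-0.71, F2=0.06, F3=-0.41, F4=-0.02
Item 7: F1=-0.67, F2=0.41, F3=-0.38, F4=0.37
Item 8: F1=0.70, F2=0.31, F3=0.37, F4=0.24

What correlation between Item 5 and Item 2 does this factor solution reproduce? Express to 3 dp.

0.510

r̂ = Σ λ_i·λ_j across factors = (0.19)(0.38) + (0.20)(0.19) + (-0.28)(0.32) + (0.83)(0.59)
  = +0.0722 +0.0380 -0.0896 +0.4897 = 0.5103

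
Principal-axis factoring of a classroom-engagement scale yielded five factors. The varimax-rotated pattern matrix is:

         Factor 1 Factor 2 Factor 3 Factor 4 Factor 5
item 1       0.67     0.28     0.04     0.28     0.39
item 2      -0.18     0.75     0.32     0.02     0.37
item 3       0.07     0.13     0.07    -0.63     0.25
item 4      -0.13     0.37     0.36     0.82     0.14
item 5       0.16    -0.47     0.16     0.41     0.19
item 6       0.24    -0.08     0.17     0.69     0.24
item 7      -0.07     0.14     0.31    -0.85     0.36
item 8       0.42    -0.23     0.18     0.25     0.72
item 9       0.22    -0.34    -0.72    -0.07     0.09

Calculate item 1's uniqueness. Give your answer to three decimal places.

h² = 0.67² + 0.28² + 0.04² + 0.28² + 0.39² = 0.4489 + 0.0784 + 0.0016 + 0.0784 + 0.1521 = 0.7594
Uniqueness u² = 1 − h² = 1 − 0.7594 = 0.2406

0.241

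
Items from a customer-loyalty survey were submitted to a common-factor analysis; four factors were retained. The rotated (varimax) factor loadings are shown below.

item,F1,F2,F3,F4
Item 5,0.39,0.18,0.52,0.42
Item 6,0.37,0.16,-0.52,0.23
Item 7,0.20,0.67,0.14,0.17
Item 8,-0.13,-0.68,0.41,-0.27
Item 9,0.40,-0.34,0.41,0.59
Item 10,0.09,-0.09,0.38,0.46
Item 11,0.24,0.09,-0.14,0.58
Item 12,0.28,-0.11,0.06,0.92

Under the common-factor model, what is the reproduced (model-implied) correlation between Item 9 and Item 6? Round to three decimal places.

r̂ = Σ λ_i·λ_j across factors = (0.40)(0.37) + (-0.34)(0.16) + (0.41)(-0.52) + (0.59)(0.23)
  = +0.1480 -0.0544 -0.2132 +0.1357 = 0.0161

0.016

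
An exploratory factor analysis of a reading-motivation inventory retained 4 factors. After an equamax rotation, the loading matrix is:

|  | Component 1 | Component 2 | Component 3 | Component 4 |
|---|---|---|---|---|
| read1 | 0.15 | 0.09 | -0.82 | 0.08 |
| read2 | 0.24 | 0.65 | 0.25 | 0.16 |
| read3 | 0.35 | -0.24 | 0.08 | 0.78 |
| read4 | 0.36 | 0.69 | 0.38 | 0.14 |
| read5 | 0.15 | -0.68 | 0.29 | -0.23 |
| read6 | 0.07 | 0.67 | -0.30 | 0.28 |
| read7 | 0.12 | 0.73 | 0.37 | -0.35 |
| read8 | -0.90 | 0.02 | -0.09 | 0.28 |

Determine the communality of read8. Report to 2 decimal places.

0.90

h² = (-0.90)² + 0.02² + (-0.09)² + 0.28² = 0.8100 + 0.0004 + 0.0081 + 0.0784 = 0.8969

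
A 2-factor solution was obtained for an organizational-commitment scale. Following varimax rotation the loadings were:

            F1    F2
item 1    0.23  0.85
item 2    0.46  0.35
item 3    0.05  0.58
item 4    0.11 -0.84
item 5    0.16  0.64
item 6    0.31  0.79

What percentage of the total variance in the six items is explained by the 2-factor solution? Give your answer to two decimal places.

55.36%

SS loadings by factor: 0.4008, 2.9207; total = 3.3215.
Total variance with 6 standardized items is 6, so the solution explains 3.3215/6 = 0.5536 = 55.36%.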